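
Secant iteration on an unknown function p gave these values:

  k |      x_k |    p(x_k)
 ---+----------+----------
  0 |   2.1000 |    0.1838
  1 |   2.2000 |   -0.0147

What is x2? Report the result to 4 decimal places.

2.1926

x2 = 2.2000 − (-0.0147)·(2.2000 − 2.1000) / (-0.0147 − 0.1838)
   = 2.2000 − (-0.001470)/(-0.198500) = 2.192594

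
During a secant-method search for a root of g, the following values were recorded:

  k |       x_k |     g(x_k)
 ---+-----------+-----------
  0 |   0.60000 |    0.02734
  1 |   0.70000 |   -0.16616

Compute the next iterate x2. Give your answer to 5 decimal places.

0.61413

x2 = 0.70000 − (-0.16616)·(0.70000 − 0.60000) / (-0.16616 − 0.02734)
   = 0.70000 − (-0.0166160)/(-0.1935000) = 0.6141292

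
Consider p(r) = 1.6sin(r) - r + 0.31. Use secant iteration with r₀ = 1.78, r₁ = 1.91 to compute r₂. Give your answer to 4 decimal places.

p(1.78) = 0.095115, p(1.91) = -0.091168
r₂ = 1.910000 − (-0.091168)·(1.910000 − 1.780000) / (-0.091168 − 0.095115) = 1.910000 − (-0.011852)/(-0.186283) = 1.846377

1.8464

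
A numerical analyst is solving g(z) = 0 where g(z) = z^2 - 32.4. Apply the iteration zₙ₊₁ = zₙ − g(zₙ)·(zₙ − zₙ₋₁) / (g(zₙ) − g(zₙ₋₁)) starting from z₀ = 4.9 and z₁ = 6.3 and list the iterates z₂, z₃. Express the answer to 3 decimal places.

5.649, 5.690

g(4.9) = -8.39000, g(6.3) = 7.29000
z₂ = 6.30000 − 7.29000·(6.30000 − 4.90000) / (7.29000 − (-8.39000)) = 6.30000 − (10.20600)/(15.68000) = 5.64911
g(5.64911) = -0.48759
z₃ = 5.64911 − (-0.48759)·(5.64911 − 6.30000) / (-0.48759 − 7.29000) = 5.64911 − (0.31737)/(-7.77759) = 5.68991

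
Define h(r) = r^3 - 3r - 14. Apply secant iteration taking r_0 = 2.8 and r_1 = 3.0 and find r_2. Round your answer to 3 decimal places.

h(2.8) = -0.44800, h(3.0) = 4.00000
r_2 = 3.00000 − 4.00000·(3.00000 − 2.80000) / (4.00000 − (-0.44800)) = 3.00000 − (0.80000)/(4.44800) = 2.82014

2.820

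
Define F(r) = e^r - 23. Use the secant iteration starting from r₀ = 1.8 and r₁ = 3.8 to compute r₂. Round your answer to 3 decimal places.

F(1.8) = -16.95035, F(3.8) = 21.70118
r₂ = 3.80000 − 21.70118·(3.80000 − 1.80000) / (21.70118 − (-16.95035)) = 3.80000 − (43.40237)/(38.65154) = 2.67709

2.677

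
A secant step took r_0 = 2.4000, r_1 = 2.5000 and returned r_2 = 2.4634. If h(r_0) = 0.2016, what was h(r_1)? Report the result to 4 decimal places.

The secant line through (2.4000, 0.2016) and (2.5000, h(r_1)) crosses zero at r_2 = 2.4634.
So (2.4000, 0.2016), (2.5000, h(r_1)), (2.4634, 0) are collinear:
h(r_1) = 0.2016 · (2.5000 − 2.4634) / (2.4000 − 2.4634) = 0.2016 · (0.036600)/(-0.063400) = -0.116381

-0.1164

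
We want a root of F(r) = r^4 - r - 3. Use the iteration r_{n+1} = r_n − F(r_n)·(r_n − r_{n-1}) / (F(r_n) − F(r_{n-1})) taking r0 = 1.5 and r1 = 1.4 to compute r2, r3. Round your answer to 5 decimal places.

F(1.5) = 0.5625000, F(1.4) = -0.5584000
r2 = 1.4000000 − (-0.5584000)·(1.4000000 − 1.5000000) / (-0.5584000 − 0.5625000) = 1.4000000 − (0.0558400)/(-1.1209000) = 1.4498171
F(1.4498171) = -0.0315407
r3 = 1.4498171 − (-0.0315407)·(1.4498171 − 1.4000000) / (-0.0315407 − (-0.5584000)) = 1.4498171 − (-0.0015713)/(0.5268593) = 1.4527994

1.44982, 1.45280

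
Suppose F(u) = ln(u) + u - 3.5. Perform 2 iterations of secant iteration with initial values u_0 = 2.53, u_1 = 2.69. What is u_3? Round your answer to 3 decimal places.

2.560

F(2.53) = -0.04178, F(2.69) = 0.17954
u_2 = 2.69000 − 0.17954·(2.69000 − 2.53000) / (0.17954 − (-0.04178)) = 2.69000 − (0.02873)/(0.22132) = 2.56020
F(2.56020) = 0.00029
u_3 = 2.56020 − 0.00029·(2.56020 − 2.69000) / (0.00029 − 0.17954) = 2.56020 − (-0.00004)/(-0.17925) = 2.55999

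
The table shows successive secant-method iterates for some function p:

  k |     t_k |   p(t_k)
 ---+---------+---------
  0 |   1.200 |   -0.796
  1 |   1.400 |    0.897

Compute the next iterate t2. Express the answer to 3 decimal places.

1.294

t2 = 1.400 − 0.897·(1.400 − 1.200) / (0.897 − (-0.796))
   = 1.400 − (0.17940)/(1.69300) = 1.29403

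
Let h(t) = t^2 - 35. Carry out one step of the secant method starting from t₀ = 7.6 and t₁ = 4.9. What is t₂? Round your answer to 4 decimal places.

h(7.6) = 22.760000, h(4.9) = -10.990000
t₂ = 4.900000 − (-10.990000)·(4.900000 − 7.600000) / (-10.990000 − 22.760000) = 4.900000 − (29.673000)/(-33.750000) = 5.779200

5.7792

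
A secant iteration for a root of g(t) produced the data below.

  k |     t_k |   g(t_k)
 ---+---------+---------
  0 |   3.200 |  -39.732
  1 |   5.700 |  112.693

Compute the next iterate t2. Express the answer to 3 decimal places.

3.852

t2 = 5.700 − 112.693·(5.700 − 3.200) / (112.693 − (-39.732))
   = 5.700 − (281.73250)/(152.42500) = 3.85166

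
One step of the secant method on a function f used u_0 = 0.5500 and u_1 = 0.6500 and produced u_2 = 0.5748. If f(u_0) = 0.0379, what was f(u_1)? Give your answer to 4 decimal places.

The secant line through (0.5500, 0.0379) and (0.6500, f(u_1)) crosses zero at u_2 = 0.5748.
So (0.5500, 0.0379), (0.6500, f(u_1)), (0.5748, 0) are collinear:
f(u_1) = 0.0379 · (0.6500 − 0.5748) / (0.5500 − 0.5748) = 0.0379 · (0.075200)/(-0.024800) = -0.114923

-0.1149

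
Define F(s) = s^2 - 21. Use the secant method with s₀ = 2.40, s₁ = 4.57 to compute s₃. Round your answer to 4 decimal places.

F(2.40) = -15.240000, F(4.57) = -0.115100
s₂ = 4.570000 − (-0.115100)·(4.570000 − 2.400000) / (-0.115100 − (-15.240000)) = 4.570000 − (-0.249767)/(15.124900) = 4.586514
F(4.586514) = 0.036107
s₃ = 4.586514 − 0.036107·(4.586514 − 4.570000) / (0.036107 − (-0.115100)) = 4.586514 − (0.000596)/(0.151207) = 4.582570

4.5826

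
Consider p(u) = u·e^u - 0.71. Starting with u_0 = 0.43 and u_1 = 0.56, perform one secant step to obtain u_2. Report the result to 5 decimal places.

0.44994

p(0.43) = -0.0489793, p(0.56) = 0.2703766
u_2 = 0.5600000 − 0.2703766·(0.5600000 − 0.4300000) / (0.2703766 − (-0.0489793)) = 0.5600000 − (0.0351490)/(0.3193559) = 0.4499380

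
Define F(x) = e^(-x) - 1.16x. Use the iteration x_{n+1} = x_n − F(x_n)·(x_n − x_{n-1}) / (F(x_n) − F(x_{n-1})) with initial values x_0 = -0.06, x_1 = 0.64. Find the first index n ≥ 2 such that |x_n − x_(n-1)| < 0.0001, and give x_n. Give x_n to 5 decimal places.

F(-0.06) = 1.1314365, F(0.64) = -0.2151076
x_2 = 0.6400000 − (-0.2151076)·(0.7000000)/(-1.3465441) = 0.5281765;  |Δ| = 0.1118235
F(0.5281765) = -0.0230054
x_3 = 0.5281765 − (-0.0230054)·(-0.1118235)/(0.1921021) = 0.5147849;  |Δ| = 0.0133916
F(0.5147849) = 0.0004786
x_4 = 0.5147849 − 0.0004786·(-0.0133916)/(0.0234841) = 0.5150578;  |Δ| = 0.0002729
F(0.5150578) = -0.0000011
x_5 = 0.5150578 − (-0.0000011)·(0.0002729)/(-0.0004797) = 0.5150572;  |Δ| = 0.0000006
|x_5 − x_4| = 0.0000006 < 0.0001

n = 5, x_n = 0.51506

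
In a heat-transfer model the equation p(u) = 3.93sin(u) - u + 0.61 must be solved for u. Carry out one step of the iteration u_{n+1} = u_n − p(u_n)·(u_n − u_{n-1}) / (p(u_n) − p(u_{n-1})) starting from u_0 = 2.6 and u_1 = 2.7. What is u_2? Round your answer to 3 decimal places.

p(2.6) = 0.03592, p(2.7) = -0.41040
u_2 = 2.70000 − (-0.41040)·(2.70000 − 2.60000) / (-0.41040 − 0.03592) = 2.70000 − (-0.04104)/(-0.44632) = 2.60805

2.608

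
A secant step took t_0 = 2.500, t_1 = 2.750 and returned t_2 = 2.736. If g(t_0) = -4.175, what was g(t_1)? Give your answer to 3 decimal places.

The secant line through (2.500, -4.175) and (2.750, g(t_1)) crosses zero at t_2 = 2.736.
So (2.500, -4.175), (2.750, g(t_1)), (2.736, 0) are collinear:
g(t_1) = -4.175 · (2.750 − 2.736) / (2.500 − 2.736) = -4.175 · (0.01400)/(-0.23600) = 0.24767

0.248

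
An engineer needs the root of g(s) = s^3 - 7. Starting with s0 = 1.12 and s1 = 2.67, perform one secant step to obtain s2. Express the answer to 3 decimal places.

g(1.12) = -5.59507, g(2.67) = 12.03416
s2 = 2.67000 − 12.03416·(2.67000 − 1.12000) / (12.03416 − (-5.59507)) = 2.67000 − (18.65295)/(17.62924) = 1.61193

1.612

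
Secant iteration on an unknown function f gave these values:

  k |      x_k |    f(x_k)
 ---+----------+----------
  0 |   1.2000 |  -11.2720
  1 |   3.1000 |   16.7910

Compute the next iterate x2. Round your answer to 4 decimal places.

x2 = 3.1000 − 16.7910·(3.1000 − 1.2000) / (16.7910 − (-11.2720))
   = 3.1000 − (31.902900)/(28.063000) = 1.963169

1.9632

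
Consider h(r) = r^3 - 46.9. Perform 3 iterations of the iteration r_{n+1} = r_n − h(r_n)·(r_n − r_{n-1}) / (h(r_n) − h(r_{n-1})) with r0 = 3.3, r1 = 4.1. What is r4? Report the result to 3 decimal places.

3.606

h(3.3) = -10.96300, h(4.1) = 22.02100
r2 = 4.10000 − 22.02100·(4.10000 − 3.30000) / (22.02100 − (-10.96300)) = 4.10000 − (17.61680)/(32.98400) = 3.56590
h(3.56590) = -1.55734
r3 = 3.56590 − (-1.55734)·(3.56590 − 4.10000) / (-1.55734 − 22.02100) = 3.56590 − (0.83178)/(-23.57834) = 3.60118
h(3.60118) = -0.19827
r4 = 3.60118 − (-0.19827)·(3.60118 − 3.56590) / (-0.19827 − (-1.55734)) = 3.60118 − (-0.00699)/(1.35907) = 3.60632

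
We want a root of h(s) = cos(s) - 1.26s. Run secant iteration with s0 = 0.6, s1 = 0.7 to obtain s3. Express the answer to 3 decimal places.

h(0.6) = 0.06934, h(0.7) = -0.11716
s2 = 0.70000 − (-0.11716)·(0.70000 − 0.60000) / (-0.11716 − 0.06934) = 0.70000 − (-0.01172)/(-0.18649) = 0.63718
h(0.63718) = 0.00093
s3 = 0.63718 − 0.00093·(0.63718 − 0.70000) / (0.00093 − (-0.11716)) = 0.63718 − (-0.00006)/(0.11809) = 0.63767

0.638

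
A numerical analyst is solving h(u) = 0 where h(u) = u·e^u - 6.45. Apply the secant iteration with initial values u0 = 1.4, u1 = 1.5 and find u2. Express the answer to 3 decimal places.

1.474

h(1.4) = -0.77272, h(1.5) = 0.27253
u2 = 1.50000 − 0.27253·(1.50000 − 1.40000) / (0.27253 − (-0.77272)) = 1.50000 − (0.02725)/(1.04525) = 1.47393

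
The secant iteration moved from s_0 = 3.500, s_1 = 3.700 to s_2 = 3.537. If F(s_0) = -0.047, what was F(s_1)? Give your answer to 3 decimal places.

The secant line through (3.500, -0.047) and (3.700, F(s_1)) crosses zero at s_2 = 3.537.
So (3.500, -0.047), (3.700, F(s_1)), (3.537, 0) are collinear:
F(s_1) = -0.047 · (3.700 − 3.537) / (3.500 − 3.537) = -0.047 · (0.16300)/(-0.03700) = 0.20705

0.207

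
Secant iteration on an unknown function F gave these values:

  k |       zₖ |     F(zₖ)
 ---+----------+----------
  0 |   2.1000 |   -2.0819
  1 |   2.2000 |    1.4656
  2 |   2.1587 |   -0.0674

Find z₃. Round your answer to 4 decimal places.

z₃ = 2.1587 − (-0.0674)·(2.1587 − 2.2000) / (-0.0674 − 1.4656)
   = 2.1587 − (0.002784)/(-1.533000) = 2.160516

2.1605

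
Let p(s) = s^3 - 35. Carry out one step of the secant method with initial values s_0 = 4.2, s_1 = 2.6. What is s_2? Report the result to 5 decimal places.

p(4.2) = 39.0880000, p(2.6) = -17.4240000
s_2 = 2.6000000 − (-17.4240000)·(2.6000000 − 4.2000000) / (-17.4240000 − 39.0880000) = 2.6000000 − (27.8784000)/(-56.5120000) = 3.0933182

3.09332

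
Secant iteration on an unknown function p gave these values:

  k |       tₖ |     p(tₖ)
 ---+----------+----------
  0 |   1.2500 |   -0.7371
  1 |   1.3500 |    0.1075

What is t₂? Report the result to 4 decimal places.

1.3373

t₂ = 1.3500 − 0.1075·(1.3500 − 1.2500) / (0.1075 − (-0.7371))
   = 1.3500 − (0.010750)/(0.844600) = 1.337272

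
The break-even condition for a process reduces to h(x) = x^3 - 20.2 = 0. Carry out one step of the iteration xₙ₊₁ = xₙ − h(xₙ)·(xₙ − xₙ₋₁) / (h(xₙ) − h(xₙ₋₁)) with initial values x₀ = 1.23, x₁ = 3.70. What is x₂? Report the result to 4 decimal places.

2.1584

h(1.23) = -18.339133, h(3.70) = 30.453000
x₂ = 3.700000 − 30.453000·(3.700000 − 1.230000) / (30.453000 − (-18.339133)) = 3.700000 − (75.218910)/(48.792133) = 2.158380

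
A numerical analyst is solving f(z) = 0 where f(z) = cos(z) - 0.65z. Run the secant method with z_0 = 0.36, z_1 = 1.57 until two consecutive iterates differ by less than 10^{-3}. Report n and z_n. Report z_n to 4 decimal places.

n = 5, z_n = 0.9254

f(0.36) = 0.701897, f(1.57) = -1.019704
z_2 = 1.570000 − (-1.019704)·(1.210000)/(-1.721600) = 0.853317;  |Δ| = 0.716683
f(0.853317) = 0.102831
z_3 = 0.853317 − 0.102831·(-0.716683)/(1.122535) = 0.918970;  |Δ| = 0.065653
f(0.918970) = 0.009309
z_4 = 0.918970 − 0.009309·(0.065653)/(-0.093522) = 0.925505;  |Δ| = 0.006535
f(0.925505) = -0.000147
z_5 = 0.925505 − (-0.000147)·(0.006535)/(-0.009456) = 0.925403;  |Δ| = 0.000101
|z_5 − z_4| = 0.000101 < 10^{-3}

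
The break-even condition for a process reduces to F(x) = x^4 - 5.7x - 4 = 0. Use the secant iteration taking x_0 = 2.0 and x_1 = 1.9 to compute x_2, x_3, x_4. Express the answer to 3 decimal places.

F(2.0) = 0.60000, F(1.9) = -1.79790
x_2 = 1.90000 − (-1.79790)·(1.90000 − 2.00000) / (-1.79790 − 0.60000) = 1.90000 − (0.17979)/(-2.39790) = 1.97498
F(1.97498) = -0.04317
x_3 = 1.97498 − (-0.04317)·(1.97498 − 1.90000) / (-0.04317 − (-1.79790)) = 1.97498 − (-0.00324)/(1.75473) = 1.97682
F(1.97682) = 0.00324
x_4 = 1.97682 − 0.00324·(1.97682 − 1.97498) / (0.00324 − (-0.04317)) = 1.97682 − (0.00001)/(0.04641) = 1.97669

1.975, 1.977, 1.977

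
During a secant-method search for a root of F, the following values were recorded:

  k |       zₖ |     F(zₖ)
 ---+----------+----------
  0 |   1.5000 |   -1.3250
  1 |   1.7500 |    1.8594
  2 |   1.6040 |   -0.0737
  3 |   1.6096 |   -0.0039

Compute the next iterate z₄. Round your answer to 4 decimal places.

z₄ = 1.6096 − (-0.0039)·(1.6096 − 1.6040) / (-0.0039 − (-0.0737))
   = 1.6096 − (-0.000022)/(0.069800) = 1.609913

1.6099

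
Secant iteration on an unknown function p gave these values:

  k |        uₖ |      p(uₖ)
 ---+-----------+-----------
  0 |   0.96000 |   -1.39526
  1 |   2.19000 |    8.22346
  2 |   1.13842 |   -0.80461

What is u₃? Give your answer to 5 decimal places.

u₃ = 1.13842 − (-0.80461)·(1.13842 − 2.19000) / (-0.80461 − 8.22346)
   = 1.13842 − (0.8461118)/(-9.0280700) = 1.2321401

1.23214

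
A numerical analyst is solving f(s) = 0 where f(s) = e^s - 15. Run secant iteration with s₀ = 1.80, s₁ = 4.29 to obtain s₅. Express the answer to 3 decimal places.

2.686

f(1.80) = -8.95035, f(4.29) = 57.96647
s₂ = 4.29000 − 57.96647·(4.29000 − 1.80000) / (57.96647 − (-8.95035)) = 4.29000 − (144.33651)/(66.91682) = 2.13305
f(2.13305) = -6.55946
s₃ = 2.13305 − (-6.55946)·(2.13305 − 4.29000) / (-6.55946 − 57.96647) = 2.13305 − (14.14846)/(-64.52593) = 2.35231
f(2.35231) = -4.49014
s₄ = 2.35231 − (-4.49014)·(2.35231 − 2.13305) / (-4.49014 − (-6.55946)) = 2.35231 − (-0.98454)/(2.06932) = 2.82809
f(2.82809) = 1.91320
s₅ = 2.82809 − 1.91320·(2.82809 − 2.35231) / (1.91320 − (-4.49014)) = 2.82809 − (0.91026)/(6.40334) = 2.68594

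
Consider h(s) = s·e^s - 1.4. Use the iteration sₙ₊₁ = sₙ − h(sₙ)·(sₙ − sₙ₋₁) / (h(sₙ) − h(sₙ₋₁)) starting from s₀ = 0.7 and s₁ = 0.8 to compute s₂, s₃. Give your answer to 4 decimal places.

h(0.7) = 0.009627, h(0.8) = 0.380433
s₂ = 0.800000 − 0.380433·(0.800000 − 0.700000) / (0.380433 − 0.009627) = 0.800000 − (0.038043)/(0.370806) = 0.697404
h(0.697404) = 0.000757
s₃ = 0.697404 − 0.000757·(0.697404 − 0.800000) / (0.000757 − 0.380433) = 0.697404 − (-0.000078)/(-0.379675) = 0.697199

0.6974, 0.6972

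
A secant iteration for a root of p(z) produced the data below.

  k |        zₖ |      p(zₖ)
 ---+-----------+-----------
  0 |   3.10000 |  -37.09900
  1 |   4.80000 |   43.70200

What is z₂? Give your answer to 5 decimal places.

3.88054

z₂ = 4.80000 − 43.70200·(4.80000 − 3.10000) / (43.70200 − (-37.09900))
   = 4.80000 − (74.2934000)/(80.8010000) = 3.8805386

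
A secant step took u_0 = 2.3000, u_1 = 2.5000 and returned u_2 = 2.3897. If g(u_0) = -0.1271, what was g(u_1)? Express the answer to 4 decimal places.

The secant line through (2.3000, -0.1271) and (2.5000, g(u_1)) crosses zero at u_2 = 2.3897.
So (2.3000, -0.1271), (2.5000, g(u_1)), (2.3897, 0) are collinear:
g(u_1) = -0.1271 · (2.5000 − 2.3897) / (2.3000 − 2.3897) = -0.1271 · (0.110300)/(-0.089700) = 0.156289

0.1563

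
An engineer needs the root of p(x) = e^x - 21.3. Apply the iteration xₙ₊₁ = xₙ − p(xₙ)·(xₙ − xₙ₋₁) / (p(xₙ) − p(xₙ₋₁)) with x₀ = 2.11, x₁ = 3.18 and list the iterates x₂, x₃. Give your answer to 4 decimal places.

p(2.11) = -13.051759, p(3.18) = 2.746754
x₂ = 3.180000 − 2.746754·(3.180000 − 2.110000) / (2.746754 − (-13.051759)) = 3.180000 − (2.939026)/(15.798512) = 2.993968
p(2.993968) = -1.335251
x₃ = 2.993968 − (-1.335251)·(2.993968 − 3.180000) / (-1.335251 − 2.746754) = 2.993968 − (0.248399)/(-4.082005) = 3.054820

2.9940, 3.0548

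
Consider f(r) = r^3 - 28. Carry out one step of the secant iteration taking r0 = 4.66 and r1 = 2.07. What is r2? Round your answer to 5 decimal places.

f(4.66) = 73.1946960, f(2.07) = -19.1302570
r2 = 2.0700000 − (-19.1302570)·(2.0700000 − 4.6600000) / (-19.1302570 − 73.1946960) = 2.0700000 − (49.5473656)/(-92.3249530) = 2.6066628

2.60666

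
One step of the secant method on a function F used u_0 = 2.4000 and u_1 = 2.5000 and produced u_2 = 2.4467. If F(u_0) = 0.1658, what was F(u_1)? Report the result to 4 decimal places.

The secant line through (2.4000, 0.1658) and (2.5000, F(u_1)) crosses zero at u_2 = 2.4467.
So (2.4000, 0.1658), (2.5000, F(u_1)), (2.4467, 0) are collinear:
F(u_1) = 0.1658 · (2.5000 − 2.4467) / (2.4000 − 2.4467) = 0.1658 · (0.053300)/(-0.046700) = -0.189232

-0.1892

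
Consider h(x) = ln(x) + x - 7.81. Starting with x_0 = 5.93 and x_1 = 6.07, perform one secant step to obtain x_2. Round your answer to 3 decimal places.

6.016

h(5.93) = -0.09998, h(6.07) = 0.06336
x_2 = 6.07000 − 0.06336·(6.07000 − 5.93000) / (0.06336 − (-0.09998)) = 6.07000 − (0.00887)/(0.16333) = 6.01569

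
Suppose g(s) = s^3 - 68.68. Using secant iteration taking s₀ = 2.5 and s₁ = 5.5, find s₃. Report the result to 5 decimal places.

g(2.5) = -53.0550000, g(5.5) = 97.6950000
s₂ = 5.5000000 − 97.6950000·(5.5000000 − 2.5000000) / (97.6950000 − (-53.0550000)) = 5.5000000 − (293.0850000)/(150.7500000) = 3.5558209
g(3.5558209) = -23.7206904
s₃ = 3.5558209 − (-23.7206904)·(3.5558209 − 5.5000000) / (-23.7206904 − 97.6950000) = 3.5558209 − (46.1172707)/(-121.4156904) = 3.9356505

3.93565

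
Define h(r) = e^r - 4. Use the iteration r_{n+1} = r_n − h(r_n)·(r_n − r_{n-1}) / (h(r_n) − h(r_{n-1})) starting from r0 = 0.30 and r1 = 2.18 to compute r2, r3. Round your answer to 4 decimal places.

0.9646, 1.2334

h(0.30) = -2.650141, h(2.18) = 4.846306
r2 = 2.180000 − 4.846306·(2.180000 − 0.300000) / (4.846306 − (-2.650141)) = 2.180000 − (9.111056)/(7.496447) = 0.964617
h(0.964617) = -1.376218
r3 = 0.964617 − (-1.376218)·(0.964617 − 2.180000) / (-1.376218 − 4.846306) = 0.964617 − (1.672632)/(-6.222524) = 1.233420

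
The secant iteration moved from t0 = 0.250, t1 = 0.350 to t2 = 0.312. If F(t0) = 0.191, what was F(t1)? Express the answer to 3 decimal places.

The secant line through (0.250, 0.191) and (0.350, F(t1)) crosses zero at t2 = 0.312.
So (0.250, 0.191), (0.350, F(t1)), (0.312, 0) are collinear:
F(t1) = 0.191 · (0.350 − 0.312) / (0.250 − 0.312) = 0.191 · (0.03800)/(-0.06200) = -0.11706

-0.117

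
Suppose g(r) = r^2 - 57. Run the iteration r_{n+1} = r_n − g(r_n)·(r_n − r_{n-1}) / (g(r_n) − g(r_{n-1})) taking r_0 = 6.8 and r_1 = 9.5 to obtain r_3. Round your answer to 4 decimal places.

g(6.8) = -10.760000, g(9.5) = 33.250000
r_2 = 9.500000 − 33.250000·(9.500000 − 6.800000) / (33.250000 − (-10.760000)) = 9.500000 − (89.775000)/(44.010000) = 7.460123
g(7.460123) = -1.346569
r_3 = 7.460123 − (-1.346569)·(7.460123 − 9.500000) / (-1.346569 − 33.250000) = 7.460123 − (2.746836)/(-34.596569) = 7.539519

7.5395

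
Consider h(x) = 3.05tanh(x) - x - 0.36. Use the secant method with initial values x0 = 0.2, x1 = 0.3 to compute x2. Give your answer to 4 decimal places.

0.1775

h(0.2) = 0.041995, h(0.3) = 0.228503
x2 = 0.300000 − 0.228503·(0.300000 − 0.200000) / (0.228503 − 0.041995) = 0.300000 − (0.022850)/(0.186509) = 0.177484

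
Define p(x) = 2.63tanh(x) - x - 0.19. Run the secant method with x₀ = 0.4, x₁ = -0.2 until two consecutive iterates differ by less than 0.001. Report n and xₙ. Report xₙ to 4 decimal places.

p(0.4) = 0.409266, p(-0.2) = -0.509097
x₂ = -0.200000 − (-0.509097)·(-0.600000)/(-0.918363) = 0.132612;  |Δ| = 0.332612
p(0.132612) = 0.024127
x₃ = 0.132612 − 0.024127·(0.332612)/(0.533224) = 0.117562;  |Δ| = 0.015050
p(0.117562) = 0.000209
x₄ = 0.117562 − 0.000209·(-0.015050)/(-0.023918) = 0.117430;  |Δ| = 0.000132
|x₄ − x₃| = 0.000132 < 0.001

n = 4, xₙ = 0.1174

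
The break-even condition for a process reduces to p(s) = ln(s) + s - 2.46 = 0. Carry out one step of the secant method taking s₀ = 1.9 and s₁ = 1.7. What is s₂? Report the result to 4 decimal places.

1.8474

p(1.9) = 0.081854, p(1.7) = -0.229372
s₂ = 1.700000 − (-0.229372)·(1.700000 − 1.900000) / (-0.229372 − 0.081854) = 1.700000 − (0.045874)/(-0.311226) = 1.847399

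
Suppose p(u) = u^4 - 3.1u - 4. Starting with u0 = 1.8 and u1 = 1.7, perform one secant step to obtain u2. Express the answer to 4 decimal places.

1.7500

p(1.8) = 0.917600, p(1.7) = -0.917900
u2 = 1.700000 − (-0.917900)·(1.700000 − 1.800000) / (-0.917900 − 0.917600) = 1.700000 − (0.091790)/(-1.835500) = 1.750008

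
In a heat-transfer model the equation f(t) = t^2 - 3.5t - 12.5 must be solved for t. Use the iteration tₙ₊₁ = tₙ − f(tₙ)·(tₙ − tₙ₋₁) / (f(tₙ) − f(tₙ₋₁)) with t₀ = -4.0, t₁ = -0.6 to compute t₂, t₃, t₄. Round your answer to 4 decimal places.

-1.8395, -2.2904, -2.1905

f(-4.0) = 17.500000, f(-0.6) = -10.040000
t₂ = -0.600000 − (-10.040000)·(-0.600000 − (-4.000000)) / (-10.040000 − 17.500000) = -0.600000 − (-34.136000)/(-27.540000) = -1.839506
f(-1.839506) = -2.677945
t₃ = -1.839506 − (-2.677945)·(-1.839506 − (-0.600000)) / (-2.677945 − (-10.040000)) = -1.839506 − (3.319330)/(7.362055) = -2.290376
f(-2.290376) = 0.762140
t₄ = -2.290376 − 0.762140·(-2.290376 − (-1.839506)) / (0.762140 − (-2.677945)) = -2.290376 − (-0.343626)/(3.440085) = -2.190487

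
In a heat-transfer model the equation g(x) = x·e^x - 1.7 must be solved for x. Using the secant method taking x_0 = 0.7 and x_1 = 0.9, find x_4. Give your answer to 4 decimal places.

g(0.7) = -0.290373, g(0.9) = 0.513643
x_2 = 0.900000 − 0.513643·(0.900000 − 0.700000) / (0.513643 − (-0.290373)) = 0.900000 − (0.102729)/(0.804016) = 0.772231
g(0.772231) = -0.028438
x_3 = 0.772231 − (-0.028438)·(0.772231 − 0.900000) / (-0.028438 − 0.513643) = 0.772231 − (0.003633)/(-0.542080) = 0.778933
g(0.778933) = -0.002589
x_4 = 0.778933 − (-0.002589)·(0.778933 − 0.772231) / (-0.002589 − (-0.028438)) = 0.778933 − (-0.000017)/(0.025848) = 0.779605

0.7796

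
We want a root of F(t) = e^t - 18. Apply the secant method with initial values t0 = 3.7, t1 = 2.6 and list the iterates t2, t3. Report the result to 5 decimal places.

2.78492, 2.90673

F(3.7) = 22.4473044, F(2.6) = -4.5362620
t2 = 2.6000000 − (-4.5362620)·(2.6000000 − 3.7000000) / (-4.5362620 − 22.4473044) = 2.6000000 − (4.9898882)/(-26.9835663) = 2.7849232
F(2.7849232) = -1.8014258
t3 = 2.7849232 − (-1.8014258)·(2.7849232 − 2.6000000) / (-1.8014258 − (-4.5362620)) = 2.7849232 − (-0.3331255)/(2.7348362) = 2.9067314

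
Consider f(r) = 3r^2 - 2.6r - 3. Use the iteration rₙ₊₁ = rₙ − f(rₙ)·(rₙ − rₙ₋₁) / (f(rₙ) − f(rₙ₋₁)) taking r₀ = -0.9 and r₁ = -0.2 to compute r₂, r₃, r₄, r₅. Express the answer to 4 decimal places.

-0.6000, -0.6720, -0.6561, -0.6565

f(-0.9) = 1.770000, f(-0.2) = -2.360000
r₂ = -0.200000 − (-2.360000)·(-0.200000 − (-0.900000)) / (-2.360000 − 1.770000) = -0.200000 − (-1.652000)/(-4.130000) = -0.600000
f(-0.600000) = -0.360000
r₃ = -0.600000 − (-0.360000)·(-0.600000 − (-0.200000)) / (-0.360000 − (-2.360000)) = -0.600000 − (0.144000)/(2.000000) = -0.672000
f(-0.672000) = 0.101952
r₄ = -0.672000 − 0.101952·(-0.672000 − (-0.600000)) / (0.101952 − (-0.360000)) = -0.672000 − (-0.007341)/(0.461952) = -0.656110
f(-0.656110) = -0.002675
r₅ = -0.656110 − (-0.002675)·(-0.656110 − (-0.672000)) / (-0.002675 − 0.101952) = -0.656110 − (-0.000043)/(-0.104627) = -0.656516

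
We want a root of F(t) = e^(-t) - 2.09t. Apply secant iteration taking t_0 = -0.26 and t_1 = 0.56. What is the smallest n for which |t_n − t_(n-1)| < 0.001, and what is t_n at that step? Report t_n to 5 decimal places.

F(-0.26) = 1.8403301, F(0.56) = -0.5991909
t_2 = 0.5600000 − (-0.5991909)·(0.8200000)/(-2.4395210) = 0.3585930;  |Δ| = 0.2014070
F(0.3585930) = -0.0508008
t_3 = 0.3585930 − (-0.0508008)·(-0.2014070)/(0.5483902) = 0.3399354;  |Δ| = 0.0186576
F(0.3399354) = 0.0013512
t_4 = 0.3399354 − 0.0013512·(-0.0186576)/(0.0521520) = 0.3404188;  |Δ| = 0.0004834
|t_4 − t_3| = 0.0004834 < 0.001

n = 4, t_n = 0.34042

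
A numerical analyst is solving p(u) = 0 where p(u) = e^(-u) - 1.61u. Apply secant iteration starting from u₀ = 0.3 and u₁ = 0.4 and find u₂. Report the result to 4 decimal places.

0.4114

p(0.3) = 0.257818, p(0.4) = 0.026320
u₂ = 0.400000 − 0.026320·(0.400000 − 0.300000) / (0.026320 − 0.257818) = 0.400000 − (0.002632)/(-0.231498) = 0.411369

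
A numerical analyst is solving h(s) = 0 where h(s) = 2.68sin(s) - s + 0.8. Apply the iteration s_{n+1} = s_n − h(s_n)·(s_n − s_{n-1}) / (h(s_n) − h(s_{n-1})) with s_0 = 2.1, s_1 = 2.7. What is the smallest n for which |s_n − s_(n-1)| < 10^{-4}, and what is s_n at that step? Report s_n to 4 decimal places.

h(2.1) = 1.013401, h(2.7) = -0.754622
s_2 = 2.700000 − (-0.754622)·(0.600000)/(-1.768023) = 2.443910;  |Δ| = 0.256090
h(2.443910) = 0.077839
s_3 = 2.443910 − 0.077839·(-0.256090)/(0.832461) = 2.467856;  |Δ| = 0.023946
h(2.467856) = 0.004226
s_4 = 2.467856 − 0.004226·(0.023946)/(-0.073613) = 2.469230;  |Δ| = 0.001375
h(2.469230) = -0.000029
s_5 = 2.469230 − (-0.000029)·(0.001375)/(-0.004255) = 2.469221;  |Δ| = 0.000009
|s_5 − s_4| = 0.000009 < 10^{-4}

n = 5, s_n = 2.4692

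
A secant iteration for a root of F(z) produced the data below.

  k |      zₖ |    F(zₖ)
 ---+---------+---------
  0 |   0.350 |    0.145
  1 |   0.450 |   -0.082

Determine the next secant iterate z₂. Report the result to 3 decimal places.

z₂ = 0.450 − (-0.082)·(0.450 − 0.350) / (-0.082 − 0.145)
   = 0.450 − (-0.00820)/(-0.22700) = 0.41388

0.414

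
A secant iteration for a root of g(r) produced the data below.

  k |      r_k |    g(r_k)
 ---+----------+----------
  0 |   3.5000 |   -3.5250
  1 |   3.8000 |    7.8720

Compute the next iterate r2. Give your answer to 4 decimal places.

r2 = 3.8000 − 7.8720·(3.8000 − 3.5000) / (7.8720 − (-3.5250))
   = 3.8000 − (2.361600)/(11.397000) = 3.592788

3.5928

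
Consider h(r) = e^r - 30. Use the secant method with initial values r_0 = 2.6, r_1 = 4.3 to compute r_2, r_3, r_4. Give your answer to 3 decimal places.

h(2.6) = -16.53626, h(4.3) = 43.69979
r_2 = 4.30000 − 43.69979·(4.30000 − 2.60000) / (43.69979 − (-16.53626)) = 4.30000 − (74.28965)/(60.23606) = 3.06669
h(3.06669) = -8.52925
r_3 = 3.06669 − (-8.52925)·(3.06669 − 4.30000) / (-8.52925 − 43.69979) = 3.06669 − (10.51920)/(-52.22905) = 3.26810
h(3.26810) = -3.73869
r_4 = 3.26810 − (-3.73869)·(3.26810 − 3.06669) / (-3.73869 − (-8.52925)) = 3.26810 − (-0.75299)/(4.79056) = 3.42528

3.067, 3.268, 3.425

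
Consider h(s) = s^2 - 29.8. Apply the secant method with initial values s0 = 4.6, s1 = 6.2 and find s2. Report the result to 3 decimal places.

5.400

h(4.6) = -8.64000, h(6.2) = 8.64000
s2 = 6.20000 − 8.64000·(6.20000 − 4.60000) / (8.64000 − (-8.64000)) = 6.20000 − (13.82400)/(17.28000) = 5.40000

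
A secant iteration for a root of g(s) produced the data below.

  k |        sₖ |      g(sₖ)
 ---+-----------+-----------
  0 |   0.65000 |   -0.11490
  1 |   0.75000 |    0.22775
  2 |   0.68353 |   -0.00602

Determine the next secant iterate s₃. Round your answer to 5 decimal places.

s₃ = 0.68353 − (-0.00602)·(0.68353 − 0.75000) / (-0.00602 − 0.22775)
   = 0.68353 − (0.0004001)/(-0.2337700) = 0.6852417

0.68524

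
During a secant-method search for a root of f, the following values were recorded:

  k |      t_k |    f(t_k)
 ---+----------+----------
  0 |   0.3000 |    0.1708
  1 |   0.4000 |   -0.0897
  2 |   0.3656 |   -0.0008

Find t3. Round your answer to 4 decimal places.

0.3653

t3 = 0.3656 − (-0.0008)·(0.3656 − 0.4000) / (-0.0008 − (-0.0897))
   = 0.3656 − (0.000028)/(0.088900) = 0.365290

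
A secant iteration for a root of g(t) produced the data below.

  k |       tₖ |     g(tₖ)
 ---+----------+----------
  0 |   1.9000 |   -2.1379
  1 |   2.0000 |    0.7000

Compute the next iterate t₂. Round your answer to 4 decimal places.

1.9753

t₂ = 2.0000 − 0.7000·(2.0000 − 1.9000) / (0.7000 − (-2.1379))
   = 2.0000 − (0.070000)/(2.837900) = 1.975334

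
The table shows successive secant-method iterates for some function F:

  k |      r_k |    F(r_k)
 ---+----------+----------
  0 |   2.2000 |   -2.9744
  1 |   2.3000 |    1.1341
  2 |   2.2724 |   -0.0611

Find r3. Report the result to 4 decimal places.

2.2738

r3 = 2.2724 − (-0.0611)·(2.2724 − 2.3000) / (-0.0611 − 1.1341)
   = 2.2724 − (0.001686)/(-1.195200) = 2.273811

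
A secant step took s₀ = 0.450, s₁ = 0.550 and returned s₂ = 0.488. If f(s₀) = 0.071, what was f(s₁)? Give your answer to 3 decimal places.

The secant line through (0.450, 0.071) and (0.550, f(s₁)) crosses zero at s₂ = 0.488.
So (0.450, 0.071), (0.550, f(s₁)), (0.488, 0) are collinear:
f(s₁) = 0.071 · (0.550 − 0.488) / (0.450 − 0.488) = 0.071 · (0.06200)/(-0.03800) = -0.11584

-0.116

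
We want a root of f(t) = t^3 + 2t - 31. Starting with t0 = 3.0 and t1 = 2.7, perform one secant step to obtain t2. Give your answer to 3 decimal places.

2.924

f(3.0) = 2.00000, f(2.7) = -5.91700
t2 = 2.70000 − (-5.91700)·(2.70000 − 3.00000) / (-5.91700 − 2.00000) = 2.70000 − (1.77510)/(-7.91700) = 2.92421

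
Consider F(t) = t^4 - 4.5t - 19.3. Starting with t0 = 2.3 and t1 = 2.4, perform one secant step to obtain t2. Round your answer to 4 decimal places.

2.3351

F(2.3) = -1.665900, F(2.4) = 3.077600
t2 = 2.400000 − 3.077600·(2.400000 − 2.300000) / (3.077600 − (-1.665900)) = 2.400000 − (0.307760)/(4.743500) = 2.335120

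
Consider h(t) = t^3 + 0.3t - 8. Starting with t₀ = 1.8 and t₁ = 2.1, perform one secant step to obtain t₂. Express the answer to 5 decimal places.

h(1.8) = -1.6280000, h(2.1) = 1.8910000
t₂ = 2.1000000 − 1.8910000·(2.1000000 − 1.8000000) / (1.8910000 − (-1.6280000)) = 2.1000000 − (0.5673000)/(3.5190000) = 1.9387894

1.93879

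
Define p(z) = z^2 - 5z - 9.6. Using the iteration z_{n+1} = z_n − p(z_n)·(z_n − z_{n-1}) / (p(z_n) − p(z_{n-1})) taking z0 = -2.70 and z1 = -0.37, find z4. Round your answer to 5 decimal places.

p(-2.70) = 11.1900000, p(-0.37) = -7.6131000
z2 = -0.3700000 − (-7.6131000)·(-0.3700000 − (-2.7000000)) / (-7.6131000 − 11.1900000) = -0.3700000 − (-17.7385230)/(-18.8031000) = -1.3133829
p(-1.3133829) = -1.3081109
z3 = -1.3133829 − (-1.3081109)·(-1.3133829 − (-0.3700000)) / (-1.3081109 − (-7.6131000)) = -1.3133829 − (1.2340494)/(6.3049891) = -1.5091088
p(-1.5091088) = 0.2229530
z4 = -1.5091088 − 0.2229530·(-1.5091088 − (-1.3133829)) / (0.2229530 − (-1.3081109)) = -1.5091088 − (-0.0436377)/(1.5310639) = -1.4806072

-1.48061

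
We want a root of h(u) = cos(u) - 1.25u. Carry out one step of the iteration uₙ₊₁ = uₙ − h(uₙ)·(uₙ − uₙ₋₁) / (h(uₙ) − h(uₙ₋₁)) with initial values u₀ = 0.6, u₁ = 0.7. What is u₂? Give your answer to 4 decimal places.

h(0.6) = 0.075336, h(0.7) = -0.110158
u₂ = 0.700000 − (-0.110158)·(0.700000 − 0.600000) / (-0.110158 − 0.075336) = 0.700000 − (-0.011016)/(-0.185493) = 0.640614

0.6406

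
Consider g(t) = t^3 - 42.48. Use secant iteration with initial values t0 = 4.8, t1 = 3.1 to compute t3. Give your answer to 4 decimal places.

3.5043

g(4.8) = 68.112000, g(3.1) = -12.689000
t2 = 3.100000 − (-12.689000)·(3.100000 − 4.800000) / (-12.689000 − 68.112000) = 3.100000 − (21.571300)/(-80.801000) = 3.366968
g(3.366968) = -4.310449
t3 = 3.366968 − (-4.310449)·(3.366968 − 3.100000) / (-4.310449 − (-12.689000)) = 3.366968 − (-1.150753)/(8.378551) = 3.504313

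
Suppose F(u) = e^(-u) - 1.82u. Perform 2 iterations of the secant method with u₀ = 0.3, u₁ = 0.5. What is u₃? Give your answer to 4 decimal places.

F(0.3) = 0.194818, F(0.5) = -0.303469
u₂ = 0.500000 − (-0.303469)·(0.500000 − 0.300000) / (-0.303469 − 0.194818) = 0.500000 − (-0.060694)/(-0.498288) = 0.378195
F(0.378195) = -0.003218
u₃ = 0.378195 − (-0.003218)·(0.378195 − 0.500000) / (-0.003218 − (-0.303469)) = 0.378195 − (0.000392)/(0.300251) = 0.376890

0.3769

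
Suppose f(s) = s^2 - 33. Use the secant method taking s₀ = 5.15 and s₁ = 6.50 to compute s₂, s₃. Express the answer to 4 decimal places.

f(5.15) = -6.477500, f(6.50) = 9.250000
s₂ = 6.500000 − 9.250000·(6.500000 − 5.150000) / (9.250000 − (-6.477500)) = 6.500000 − (12.487500)/(15.727500) = 5.706009
f(5.706009) = -0.441466
s₃ = 5.706009 − (-0.441466)·(5.706009 − 6.500000) / (-0.441466 − 9.250000) = 5.706009 − (0.350520)/(-9.691466) = 5.742177

5.7060, 5.7422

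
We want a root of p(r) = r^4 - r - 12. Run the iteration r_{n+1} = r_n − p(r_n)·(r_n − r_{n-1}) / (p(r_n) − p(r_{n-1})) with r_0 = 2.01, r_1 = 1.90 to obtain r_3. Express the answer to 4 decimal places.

p(2.01) = 2.312408, p(1.90) = -0.867900
r_2 = 1.900000 − (-0.867900)·(1.900000 − 2.010000) / (-0.867900 − 2.312408) = 1.900000 − (0.095469)/(-3.180308) = 1.930019
p(1.930019) = -0.054598
r_3 = 1.930019 − (-0.054598)·(1.930019 − 1.900000) / (-0.054598 − (-0.867900)) = 1.930019 − (-0.001639)/(0.813302) = 1.932034

1.9320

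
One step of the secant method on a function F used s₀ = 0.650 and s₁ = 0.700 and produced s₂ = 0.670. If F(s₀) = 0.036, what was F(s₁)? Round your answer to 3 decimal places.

The secant line through (0.650, 0.036) and (0.700, F(s₁)) crosses zero at s₂ = 0.670.
So (0.650, 0.036), (0.700, F(s₁)), (0.670, 0) are collinear:
F(s₁) = 0.036 · (0.700 − 0.670) / (0.650 − 0.670) = 0.036 · (0.03000)/(-0.02000) = -0.05400

-0.054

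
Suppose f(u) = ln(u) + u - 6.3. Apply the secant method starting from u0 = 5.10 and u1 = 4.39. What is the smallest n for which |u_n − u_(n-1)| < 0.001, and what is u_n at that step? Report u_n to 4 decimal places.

n = 4, u_n = 4.7433

f(5.10) = 0.429241, f(4.39) = -0.430671
u2 = 4.390000 − (-0.430671)·(-0.710000)/(-0.859911) = 4.745590;  |Δ| = 0.355590
f(4.745590) = 0.002806
u3 = 4.745590 − 0.002806·(0.355590)/(0.433477) = 4.743288;  |Δ| = 0.002302
f(4.743288) = 0.000019
u4 = 4.743288 − 0.000019·(-0.002302)/(-0.002787) = 4.743273;  |Δ| = 0.000016
|u4 − u3| = 0.000016 < 0.001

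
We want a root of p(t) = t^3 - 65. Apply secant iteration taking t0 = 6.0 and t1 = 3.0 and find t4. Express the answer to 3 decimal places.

p(6.0) = 151.00000, p(3.0) = -38.00000
t2 = 3.00000 − (-38.00000)·(3.00000 − 6.00000) / (-38.00000 − 151.00000) = 3.00000 − (114.00000)/(-189.00000) = 3.60317
p(3.60317) = -18.22046
t3 = 3.60317 − (-18.22046)·(3.60317 − 3.00000) / (-18.22046 − (-38.00000)) = 3.60317 − (-10.99012)/(19.77954) = 4.15881
p(4.15881) = 6.92929
t4 = 4.15881 − 6.92929·(4.15881 − 3.60317) / (6.92929 − (-18.22046)) = 4.15881 − (3.85013)/(25.14976) = 4.00572

4.006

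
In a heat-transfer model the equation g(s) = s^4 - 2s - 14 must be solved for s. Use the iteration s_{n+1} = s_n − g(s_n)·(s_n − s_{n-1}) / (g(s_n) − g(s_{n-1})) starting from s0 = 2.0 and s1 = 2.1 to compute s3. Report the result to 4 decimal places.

2.0633

g(2.0) = -2.000000, g(2.1) = 1.248100
s2 = 2.100000 − 1.248100·(2.100000 − 2.000000) / (1.248100 − (-2.000000)) = 2.100000 − (0.124810)/(3.248100) = 2.061574
g(2.061574) = -0.059890
s3 = 2.061574 − (-0.059890)·(2.061574 − 2.100000) / (-0.059890 − 1.248100) = 2.061574 − (0.002301)/(-1.307990) = 2.063334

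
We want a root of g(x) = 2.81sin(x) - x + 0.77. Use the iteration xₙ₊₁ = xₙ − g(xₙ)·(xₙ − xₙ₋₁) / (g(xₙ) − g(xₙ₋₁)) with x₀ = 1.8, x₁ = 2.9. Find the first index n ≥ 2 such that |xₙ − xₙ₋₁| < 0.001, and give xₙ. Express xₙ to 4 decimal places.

g(1.8) = 1.706512, g(2.9) = -1.457709
x₂ = 2.900000 − (-1.457709)·(1.100000)/(-3.164221) = 2.393246;  |Δ| = 0.506754
g(2.393246) = 0.288756
x₃ = 2.393246 − 0.288756·(-0.506754)/(1.746465) = 2.477032;  |Δ| = 0.083785
g(2.477032) = 0.025934
x₄ = 2.477032 − 0.025934·(0.083785)/(-0.262822) = 2.485299;  |Δ| = 0.008267
g(2.485299) = -0.000680
x₅ = 2.485299 − (-0.000680)·(0.008267)/(-0.026614) = 2.485088;  |Δ| = 0.000211
|x₅ − x₄| = 0.000211 < 0.001

n = 5, xₙ = 2.4851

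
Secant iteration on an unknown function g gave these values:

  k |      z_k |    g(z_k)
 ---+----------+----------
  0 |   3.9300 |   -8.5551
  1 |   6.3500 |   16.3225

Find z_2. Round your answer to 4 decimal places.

4.7622

z_2 = 6.3500 − 16.3225·(6.3500 − 3.9300) / (16.3225 − (-8.5551))
   = 6.3500 − (39.500450)/(24.877600) = 4.762208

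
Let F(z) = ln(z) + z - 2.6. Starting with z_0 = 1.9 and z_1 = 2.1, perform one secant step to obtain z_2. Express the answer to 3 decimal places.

F(1.9) = -0.05815, F(2.1) = 0.24194
z_2 = 2.10000 − 0.24194·(2.10000 − 1.90000) / (0.24194 − (-0.05815)) = 2.10000 − (0.04839)/(0.30008) = 1.93875

1.939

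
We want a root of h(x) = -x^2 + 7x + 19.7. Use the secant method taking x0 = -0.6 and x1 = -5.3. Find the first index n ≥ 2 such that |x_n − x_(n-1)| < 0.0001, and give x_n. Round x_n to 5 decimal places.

n = 6, x_n = -2.15243

h(-0.6) = 15.1400000, h(-5.3) = -45.4900000
x2 = -5.3000000 − (-45.4900000)·(-4.7000000)/(-60.6300000) = -1.7736434;  |Δ| = 3.5263566
h(-1.7736434) = 4.1386852
x3 = -1.7736434 − 4.1386852·(3.5263566)/(49.6286852) = -2.0677169;  |Δ| = 0.2940735
h(-2.0677169) = 0.9505287
x4 = -2.0677169 − 0.9505287·(-0.2940735)/(-3.1881565) = -2.1553930;  |Δ| = 0.0876761
h(-2.1553930) = -0.0334703
x5 = -2.1553930 − (-0.0334703)·(-0.0876761)/(-0.9839991) = -2.1524108;  |Δ| = 0.0029823
h(-2.1524108) = 0.0002526
x6 = -2.1524108 − 0.0002526·(0.0029823)/(0.0337229) = -2.1524331;  |Δ| = 0.0000223
|x6 − x5| = 0.0000223 < 0.0001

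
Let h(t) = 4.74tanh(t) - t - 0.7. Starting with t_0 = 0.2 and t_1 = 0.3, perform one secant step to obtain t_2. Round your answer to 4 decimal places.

h(0.2) = 0.035559, h(0.3) = 0.380822
t_2 = 0.300000 − 0.380822·(0.300000 − 0.200000) / (0.380822 − 0.035559) = 0.300000 − (0.038082)/(0.345263) = 0.189701

0.1897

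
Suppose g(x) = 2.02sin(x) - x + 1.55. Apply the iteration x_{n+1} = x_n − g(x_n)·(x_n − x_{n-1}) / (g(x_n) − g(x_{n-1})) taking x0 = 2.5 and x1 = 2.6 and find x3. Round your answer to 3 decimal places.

g(2.5) = 0.25891, g(2.6) = -0.00869
x2 = 2.60000 − (-0.00869)·(2.60000 − 2.50000) / (-0.00869 − 0.25891) = 2.60000 − (-0.00087)/(-0.26760) = 2.59675
g(2.59675) = 0.00017
x3 = 2.59675 − 0.00017·(2.59675 − 2.60000) / (0.00017 − (-0.00869)) = 2.59675 − (0.00000)/(0.00886) = 2.59682

2.597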